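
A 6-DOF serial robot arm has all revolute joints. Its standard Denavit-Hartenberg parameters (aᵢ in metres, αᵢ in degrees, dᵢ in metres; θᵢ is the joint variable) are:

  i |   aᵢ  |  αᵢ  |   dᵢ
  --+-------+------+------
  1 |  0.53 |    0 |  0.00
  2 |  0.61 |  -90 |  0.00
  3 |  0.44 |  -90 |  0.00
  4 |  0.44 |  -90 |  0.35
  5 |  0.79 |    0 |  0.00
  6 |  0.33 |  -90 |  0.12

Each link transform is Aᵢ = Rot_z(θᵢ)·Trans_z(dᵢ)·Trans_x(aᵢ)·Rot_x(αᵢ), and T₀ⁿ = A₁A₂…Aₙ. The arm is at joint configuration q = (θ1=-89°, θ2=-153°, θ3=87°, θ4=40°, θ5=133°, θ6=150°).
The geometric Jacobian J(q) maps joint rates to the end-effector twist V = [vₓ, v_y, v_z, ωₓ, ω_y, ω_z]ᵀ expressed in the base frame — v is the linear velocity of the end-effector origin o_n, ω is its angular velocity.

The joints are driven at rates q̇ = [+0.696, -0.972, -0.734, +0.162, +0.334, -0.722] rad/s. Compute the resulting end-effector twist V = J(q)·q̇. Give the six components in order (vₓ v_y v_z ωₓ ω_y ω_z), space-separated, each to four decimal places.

0.2989 -0.0161 0.1889 0.4555 0.0737 -0.5335

o_n = [-0.1744, -0.0224, -0.3485]
J₁: ẑ×o_n = [0.0224, -0.1744, 0.0000], ω = ẑ
J2: z=[0.0000, 0.0000, 1.0000] o=[0.0092, -0.5299, 0.0000] → [-0.5076, -0.1836, 0.0000, 0.0000, 0.0000, 1.0000]
J3: z=[-0.8829, -0.4695, 0.0000] o=[-0.2771, 0.0087, 0.0000] → [0.1636, -0.3077, 0.0756, -0.8829, -0.4695, 0.0000]
J4: z=[0.4688, -0.8817, -0.0523] o=[-0.2879, 0.0290, -0.4394] → [-0.0828, -0.0486, 0.0760, 0.4688, -0.8817, -0.0523]
J5: z=[0.6922, 0.3299, 0.6419] o=[0.1176, -0.1312, -0.7943] → [0.0772, -0.4960, 0.1717, 0.6922, 0.3299, 0.6419]
J6: z=[0.6922, 0.3299, 0.6419] o=[-0.4489, 0.1965, -0.3519] → [0.1416, 0.1739, -0.2421, 0.6922, 0.3299, 0.6419]
V = J·q̇ = [0.2989, -0.0161, 0.1889, 0.4555, 0.0737, -0.5335]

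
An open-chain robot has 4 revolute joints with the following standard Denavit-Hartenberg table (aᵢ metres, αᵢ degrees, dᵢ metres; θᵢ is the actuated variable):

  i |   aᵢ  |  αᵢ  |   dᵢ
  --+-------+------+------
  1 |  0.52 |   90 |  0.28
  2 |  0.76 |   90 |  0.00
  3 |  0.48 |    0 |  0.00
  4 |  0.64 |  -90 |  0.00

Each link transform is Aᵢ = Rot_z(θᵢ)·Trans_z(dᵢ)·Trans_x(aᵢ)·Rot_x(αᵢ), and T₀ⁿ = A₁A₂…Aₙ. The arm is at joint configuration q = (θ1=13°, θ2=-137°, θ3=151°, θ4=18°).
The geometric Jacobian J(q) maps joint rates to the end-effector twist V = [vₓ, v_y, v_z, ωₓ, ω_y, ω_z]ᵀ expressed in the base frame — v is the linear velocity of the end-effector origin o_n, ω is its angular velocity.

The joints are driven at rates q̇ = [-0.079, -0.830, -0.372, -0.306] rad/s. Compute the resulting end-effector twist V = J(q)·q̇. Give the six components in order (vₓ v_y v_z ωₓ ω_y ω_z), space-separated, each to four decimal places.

o_n = [0.7918, -0.1814, 0.4765]
J₁: ẑ×o_n = [0.1814, 0.7918, -0.0000], ω = ẑ
J2: z=[0.2250, -0.9744, 0.0000] o=[0.5067, 0.1170, 0.2800] → [-0.1914, -0.0442, 0.2107, 0.2250, -0.9744, 0.0000]
J3: z=[-0.6645, -0.1534, 0.7314] o=[-0.0349, -0.0081, -0.2383] → [0.0171, 1.0796, 0.2420, -0.6645, -0.1534, 0.7314]
J4: z=[-0.6645, -0.1534, 0.7314] o=[0.3166, -0.1657, 0.0480] → [-0.0543, 0.6322, 0.0833, -0.6645, -0.1534, 0.7314]
V = J·q̇ = [0.1548, -0.6209, -0.2904, 0.2638, 0.9127, -0.5749]

0.1548 -0.6209 -0.2904 0.2638 0.9127 -0.5749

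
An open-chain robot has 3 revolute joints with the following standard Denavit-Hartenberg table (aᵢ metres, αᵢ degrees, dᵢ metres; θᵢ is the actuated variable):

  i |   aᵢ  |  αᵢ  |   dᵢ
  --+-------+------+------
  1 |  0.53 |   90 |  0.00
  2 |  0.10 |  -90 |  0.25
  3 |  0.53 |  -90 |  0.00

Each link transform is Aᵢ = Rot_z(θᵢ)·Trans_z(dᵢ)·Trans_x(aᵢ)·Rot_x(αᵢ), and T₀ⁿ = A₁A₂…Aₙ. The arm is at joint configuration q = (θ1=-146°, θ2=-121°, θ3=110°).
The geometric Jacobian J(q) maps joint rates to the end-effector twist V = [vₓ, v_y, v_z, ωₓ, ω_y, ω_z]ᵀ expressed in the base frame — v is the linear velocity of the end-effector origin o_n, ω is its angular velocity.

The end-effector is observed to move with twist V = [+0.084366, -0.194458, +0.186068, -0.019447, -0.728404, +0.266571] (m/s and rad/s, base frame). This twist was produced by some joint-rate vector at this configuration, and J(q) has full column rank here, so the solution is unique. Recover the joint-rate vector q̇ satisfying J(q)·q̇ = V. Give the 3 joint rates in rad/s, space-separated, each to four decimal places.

o_n = [-0.3354, -0.5254, 0.0697]
J₁: ẑ×o_n = [0.5254, -0.3354, 0.0000], ω = ẑ
J2: z=[-0.5592, 0.8290, 0.0000] o=[-0.4394, -0.2964, 0.0000] → [0.0578, 0.0390, 0.0419, -0.5592, 0.8290, 0.0000]
J3: z=[-0.7106, -0.4793, -0.5150] o=[-0.5365, -0.0603, -0.0857] → [-0.3140, 0.0068, 0.4269, -0.7106, -0.4793, -0.5150]
q̇ = J⁺·V = [0.5210, -0.5930, 0.4940]

0.5210 -0.5930 0.4940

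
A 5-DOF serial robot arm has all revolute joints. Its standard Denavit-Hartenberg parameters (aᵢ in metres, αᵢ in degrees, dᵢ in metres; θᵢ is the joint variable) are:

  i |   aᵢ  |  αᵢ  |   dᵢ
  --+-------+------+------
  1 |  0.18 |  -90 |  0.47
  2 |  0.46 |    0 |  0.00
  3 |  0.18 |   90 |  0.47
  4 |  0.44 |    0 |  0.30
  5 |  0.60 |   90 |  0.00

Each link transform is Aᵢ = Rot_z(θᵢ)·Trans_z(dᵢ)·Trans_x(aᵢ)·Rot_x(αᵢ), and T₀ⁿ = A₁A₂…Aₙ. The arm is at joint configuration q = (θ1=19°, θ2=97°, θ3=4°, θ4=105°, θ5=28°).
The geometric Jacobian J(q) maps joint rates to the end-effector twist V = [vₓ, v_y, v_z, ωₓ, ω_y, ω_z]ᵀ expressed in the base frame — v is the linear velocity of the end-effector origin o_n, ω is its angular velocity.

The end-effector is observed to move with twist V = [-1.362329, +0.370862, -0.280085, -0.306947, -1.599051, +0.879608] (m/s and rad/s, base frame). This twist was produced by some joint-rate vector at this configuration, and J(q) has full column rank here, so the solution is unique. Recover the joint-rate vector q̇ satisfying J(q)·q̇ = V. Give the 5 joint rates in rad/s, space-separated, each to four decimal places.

0.7220 -0.7350 -0.6770 -0.9380 0.1120

o_n = [0.0233, 1.4187, 0.2930]
J₁: ẑ×o_n = [-1.4187, 0.0233, 0.0000], ω = ẑ
J2: z=[-0.3256, 0.9455, 0.0000] o=[0.1702, 0.0586, 0.4700] → [-0.1674, -0.0576, -0.3039, -0.3256, 0.9455, 0.0000]
J3: z=[-0.3256, 0.9455, 0.0000] o=[0.1172, 0.0404, 0.0134] → [0.2643, 0.0910, -0.3600, -0.3256, 0.9455, 0.0000]
J4: z=[0.9281, 0.3196, -0.1908] o=[-0.0683, 0.4736, -0.1633] → [0.3261, -0.4409, 0.8479, 0.9281, 0.3196, -0.1908]
J5: z=[0.9281, 0.3196, -0.1908] o=[0.0923, 0.9784, -0.1087] → [0.2124, -0.3596, 0.4308, 0.9281, 0.3196, -0.1908]
q̇ = J⁺·V = [0.7220, -0.7350, -0.6770, -0.9380, 0.1120]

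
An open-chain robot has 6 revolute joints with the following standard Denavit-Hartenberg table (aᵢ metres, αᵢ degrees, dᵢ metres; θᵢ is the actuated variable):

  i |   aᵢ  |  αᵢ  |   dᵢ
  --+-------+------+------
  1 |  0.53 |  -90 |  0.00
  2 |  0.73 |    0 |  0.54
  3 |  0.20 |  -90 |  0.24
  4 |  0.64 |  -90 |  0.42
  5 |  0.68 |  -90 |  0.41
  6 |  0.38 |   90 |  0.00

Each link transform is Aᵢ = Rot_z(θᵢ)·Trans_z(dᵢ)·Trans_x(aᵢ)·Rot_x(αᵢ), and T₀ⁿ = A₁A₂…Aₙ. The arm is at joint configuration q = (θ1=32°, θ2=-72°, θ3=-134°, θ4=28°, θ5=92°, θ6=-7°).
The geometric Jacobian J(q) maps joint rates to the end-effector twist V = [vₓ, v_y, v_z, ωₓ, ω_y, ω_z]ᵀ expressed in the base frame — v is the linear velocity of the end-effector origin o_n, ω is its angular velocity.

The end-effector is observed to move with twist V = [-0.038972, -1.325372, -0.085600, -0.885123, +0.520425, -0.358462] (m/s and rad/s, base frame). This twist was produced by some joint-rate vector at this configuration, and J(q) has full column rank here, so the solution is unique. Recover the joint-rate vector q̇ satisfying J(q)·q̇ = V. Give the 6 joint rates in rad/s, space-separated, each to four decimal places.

o_n = [0.4326, 0.3811, -0.1050]
J₁: ẑ×o_n = [-0.3811, 0.4326, 0.0000], ω = ẑ
J2: z=[-0.5299, 0.8480, 0.0000] o=[0.4495, 0.2809, 0.0000] → [-0.0891, -0.0557, -0.0388, -0.5299, 0.8480, 0.0000]
J3: z=[-0.5299, 0.8480, 0.0000] o=[0.3546, 0.8583, 0.6943] → [-0.6778, -0.4236, 0.1868, -0.5299, 0.8480, 0.0000]
J4: z=[-0.3718, -0.2323, 0.8988] o=[0.0750, 0.9666, 0.6066] → [0.6916, 0.0568, 0.3007, -0.3718, -0.2323, 0.8988]
J5: z=[0.8257, -0.5252, 0.2058] o=[-0.3527, 0.3451, 0.7364] → [0.4345, 0.8564, 0.4421, 0.8257, -0.5252, 0.2058]
J6: z=[0.4110, 0.8101, 0.4182] o=[0.2486, 0.3071, 0.2191] → [-0.2935, 0.2102, -0.1186, 0.4110, 0.8101, 0.4182]
q̇ = J⁺·V = [-0.9100, -0.6920, 0.6520, 0.6940, -0.9260, 0.2830]

-0.9100 -0.6920 0.6520 0.6940 -0.9260 0.2830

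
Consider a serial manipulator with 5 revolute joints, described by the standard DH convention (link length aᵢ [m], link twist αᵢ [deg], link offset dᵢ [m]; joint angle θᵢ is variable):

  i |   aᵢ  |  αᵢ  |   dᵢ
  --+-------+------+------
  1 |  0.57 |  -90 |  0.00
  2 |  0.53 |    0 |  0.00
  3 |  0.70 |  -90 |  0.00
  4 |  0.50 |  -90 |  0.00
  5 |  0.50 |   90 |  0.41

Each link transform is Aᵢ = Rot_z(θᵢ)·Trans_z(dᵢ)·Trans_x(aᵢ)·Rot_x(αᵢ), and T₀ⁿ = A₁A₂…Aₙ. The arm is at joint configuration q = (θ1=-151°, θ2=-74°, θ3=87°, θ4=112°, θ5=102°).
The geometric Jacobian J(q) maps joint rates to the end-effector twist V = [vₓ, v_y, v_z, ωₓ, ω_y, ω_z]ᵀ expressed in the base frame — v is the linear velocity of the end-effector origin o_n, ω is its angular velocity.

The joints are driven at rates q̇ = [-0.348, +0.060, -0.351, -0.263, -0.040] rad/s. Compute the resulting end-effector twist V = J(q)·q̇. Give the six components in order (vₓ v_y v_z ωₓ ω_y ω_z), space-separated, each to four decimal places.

o_n = [-0.9722, -0.2947, 0.9474]
J₁: ẑ×o_n = [0.2947, -0.9722, 0.0000], ω = ẑ
J2: z=[0.4848, -0.8746, 0.0000] o=[-0.4985, -0.2763, 0.0000] → [-0.8286, -0.4593, -0.4232, 0.4848, -0.8746, 0.0000]
J3: z=[0.4848, -0.8746, 0.0000] o=[-0.6263, -0.3472, 0.5095] → [-0.3830, -0.2123, -0.2771, 0.4848, -0.8746, 0.0000]
J4: z=[0.1967, 0.1091, -0.9744] o=[-1.2228, -0.6778, 0.3520] → [0.4383, -0.3613, 0.0481, 0.1967, 0.1091, -0.9744]
J5: z=[0.9718, 0.1103, 0.2086] o=[-1.2880, -0.1839, 0.3941] → [0.0842, -0.4718, -0.1425, 0.9718, 0.1103, 0.2086]
V = J·q̇ = [-0.1364, 0.4992, 0.0649, -0.2317, 0.2214, -0.1001]

-0.1364 0.4992 0.0649 -0.2317 0.2214 -0.1001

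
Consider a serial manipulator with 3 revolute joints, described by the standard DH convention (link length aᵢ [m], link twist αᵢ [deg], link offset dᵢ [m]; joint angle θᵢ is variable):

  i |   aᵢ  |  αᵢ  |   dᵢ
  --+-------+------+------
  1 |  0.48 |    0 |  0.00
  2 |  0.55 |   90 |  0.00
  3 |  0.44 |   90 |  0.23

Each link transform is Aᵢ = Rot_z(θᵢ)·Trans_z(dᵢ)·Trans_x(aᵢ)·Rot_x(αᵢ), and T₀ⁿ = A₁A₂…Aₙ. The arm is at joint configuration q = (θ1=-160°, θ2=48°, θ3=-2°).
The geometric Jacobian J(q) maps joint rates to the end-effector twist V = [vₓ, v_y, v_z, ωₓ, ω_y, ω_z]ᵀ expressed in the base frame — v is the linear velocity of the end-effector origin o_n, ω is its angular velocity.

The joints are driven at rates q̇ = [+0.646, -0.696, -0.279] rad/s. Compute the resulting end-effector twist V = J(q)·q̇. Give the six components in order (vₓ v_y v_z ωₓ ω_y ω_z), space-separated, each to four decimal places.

0.0661 -0.2582 -0.1227 0.2587 -0.1045 -0.0500

o_n = [-1.0351, -0.9957, -0.0154]
J₁: ẑ×o_n = [0.9957, -1.0351, 0.0000], ω = ẑ
J2: z=[0.0000, 0.0000, 1.0000] o=[-0.4511, -0.1642, 0.0000] → [0.8315, -0.5840, 0.0000, 0.0000, 0.0000, 1.0000]
J3: z=[-0.9272, 0.3746, 0.0000] o=[-0.6571, -0.6741, 0.0000] → [-0.0058, -0.0142, 0.4397, -0.9272, 0.3746, 0.0000]
V = J·q̇ = [0.0661, -0.2582, -0.1227, 0.2587, -0.1045, -0.0500]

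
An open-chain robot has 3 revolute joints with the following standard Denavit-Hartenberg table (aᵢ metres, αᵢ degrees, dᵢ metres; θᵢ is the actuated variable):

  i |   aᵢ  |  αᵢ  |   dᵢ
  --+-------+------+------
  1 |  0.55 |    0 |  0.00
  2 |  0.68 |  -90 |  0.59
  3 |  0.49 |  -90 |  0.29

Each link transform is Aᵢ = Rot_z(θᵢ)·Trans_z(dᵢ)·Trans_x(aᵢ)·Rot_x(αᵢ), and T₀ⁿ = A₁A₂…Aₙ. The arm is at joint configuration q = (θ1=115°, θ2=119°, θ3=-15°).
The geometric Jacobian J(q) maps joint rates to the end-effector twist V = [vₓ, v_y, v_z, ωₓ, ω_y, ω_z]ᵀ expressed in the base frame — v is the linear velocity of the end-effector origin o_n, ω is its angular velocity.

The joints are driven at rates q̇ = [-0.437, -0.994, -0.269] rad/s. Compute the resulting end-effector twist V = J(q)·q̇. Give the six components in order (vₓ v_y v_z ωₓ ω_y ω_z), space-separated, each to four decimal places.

-1.3412 0.7635 0.1273 -0.2176 0.1581 -1.4310

o_n = [-0.6757, -0.6050, 0.7168]
J₁: ẑ×o_n = [0.6050, -0.6757, 0.0000], ω = ẑ
J2: z=[0.0000, 0.0000, 1.0000] o=[-0.2324, 0.4985, 0.0000] → [1.1035, -0.4433, 0.0000, 0.0000, 0.0000, 1.0000]
J3: z=[0.8090, -0.5878, 0.0000] o=[-0.6321, -0.0517, 0.5900] → [-0.0745, -0.1026, -0.4733, 0.8090, -0.5878, 0.0000]
V = J·q̇ = [-1.3412, 0.7635, 0.1273, -0.2176, 0.1581, -1.4310]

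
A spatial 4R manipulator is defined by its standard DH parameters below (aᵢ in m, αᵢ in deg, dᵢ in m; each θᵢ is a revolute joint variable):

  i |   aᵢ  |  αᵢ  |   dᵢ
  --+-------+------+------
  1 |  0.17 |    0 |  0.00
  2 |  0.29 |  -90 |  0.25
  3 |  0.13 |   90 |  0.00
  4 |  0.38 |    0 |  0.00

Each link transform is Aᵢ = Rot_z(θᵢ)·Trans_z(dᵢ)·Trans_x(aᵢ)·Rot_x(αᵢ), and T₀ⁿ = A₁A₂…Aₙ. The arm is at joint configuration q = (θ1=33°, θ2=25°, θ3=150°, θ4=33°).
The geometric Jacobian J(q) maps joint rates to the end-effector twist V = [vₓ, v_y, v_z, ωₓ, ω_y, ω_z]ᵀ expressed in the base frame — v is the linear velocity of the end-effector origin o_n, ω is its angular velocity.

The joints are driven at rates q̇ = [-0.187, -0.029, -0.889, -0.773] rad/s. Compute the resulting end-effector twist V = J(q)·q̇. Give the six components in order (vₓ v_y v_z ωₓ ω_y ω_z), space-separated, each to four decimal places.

o_n = [-0.0852, 0.1187, 0.0257]
J₁: ẑ×o_n = [-0.1187, -0.0852, 0.0000], ω = ẑ
J2: z=[0.0000, 0.0000, 1.0000] o=[0.1426, 0.0926, 0.0000] → [-0.0261, -0.2278, 0.0000, 0.0000, 0.0000, 1.0000]
J3: z=[-0.8480, 0.5299, 0.0000] o=[0.2963, 0.3385, 0.2500] → [-0.1189, -0.1903, 0.3886, -0.8480, 0.5299, 0.0000]
J4: z=[0.2650, 0.4240, -0.8660] o=[0.2366, 0.2430, 0.1850] → [-0.1753, 0.3209, 0.1035, 0.2650, 0.4240, -0.8660]
V = J·q̇ = [0.2641, -0.0564, -0.4254, 0.5491, -0.7989, 0.4534]

0.2641 -0.0564 -0.4254 0.5491 -0.7989 0.4534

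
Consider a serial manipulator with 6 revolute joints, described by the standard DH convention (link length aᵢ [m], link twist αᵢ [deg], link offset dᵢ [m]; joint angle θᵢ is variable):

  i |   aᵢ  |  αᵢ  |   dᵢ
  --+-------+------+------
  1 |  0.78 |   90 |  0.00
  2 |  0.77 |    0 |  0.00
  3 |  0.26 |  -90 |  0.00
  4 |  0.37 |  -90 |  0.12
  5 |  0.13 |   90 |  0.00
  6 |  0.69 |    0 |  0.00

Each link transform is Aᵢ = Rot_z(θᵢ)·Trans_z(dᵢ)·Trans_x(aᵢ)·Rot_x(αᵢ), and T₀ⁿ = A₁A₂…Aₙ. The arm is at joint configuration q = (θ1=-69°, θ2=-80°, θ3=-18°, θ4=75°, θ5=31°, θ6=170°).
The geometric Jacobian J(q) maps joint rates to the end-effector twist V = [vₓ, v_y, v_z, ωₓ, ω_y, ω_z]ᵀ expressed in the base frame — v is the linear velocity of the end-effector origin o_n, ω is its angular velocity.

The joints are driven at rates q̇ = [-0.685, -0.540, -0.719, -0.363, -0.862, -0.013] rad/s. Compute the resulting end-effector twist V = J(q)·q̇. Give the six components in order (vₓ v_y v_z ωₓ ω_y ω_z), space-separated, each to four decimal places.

-1.3784 0.6090 -0.4028 0.7868 0.8228 -1.4557

o_n = [0.4024, -1.2341, -0.9314]
J₁: ẑ×o_n = [1.2341, 0.4024, -0.0000], ω = ẑ
J2: z=[-0.9336, -0.3584, 0.0000] o=[0.2795, -0.7282, 0.0000] → [0.3338, -0.8695, 0.5164, -0.9336, -0.3584, 0.0000]
J3: z=[-0.9336, -0.3584, 0.0000] o=[0.3274, -0.8530, -0.7583] → [0.0620, -0.1616, 0.3827, -0.9336, -0.3584, 0.0000]
J4: z=[0.3549, -0.9245, -0.1392] o=[0.3145, -0.8192, -1.0158] → [-0.1358, -0.0422, -0.0659, 0.3549, -0.9245, -0.1392]
J5: z=[0.2898, -0.0327, 0.9565] o=[0.6859, -0.7897, -1.1273] → [0.4187, -0.3280, -0.1381, 0.2898, -0.0327, 0.9565]
J6: z=[0.7620, -0.5968, -0.2513] o=[0.7612, -0.6854, -1.1465] → [-0.2663, -0.0738, -0.6322, 0.7620, -0.5968, -0.2513]
V = J·q̇ = [-1.3784, 0.6090, -0.4028, 0.7868, 0.8228, -1.4557]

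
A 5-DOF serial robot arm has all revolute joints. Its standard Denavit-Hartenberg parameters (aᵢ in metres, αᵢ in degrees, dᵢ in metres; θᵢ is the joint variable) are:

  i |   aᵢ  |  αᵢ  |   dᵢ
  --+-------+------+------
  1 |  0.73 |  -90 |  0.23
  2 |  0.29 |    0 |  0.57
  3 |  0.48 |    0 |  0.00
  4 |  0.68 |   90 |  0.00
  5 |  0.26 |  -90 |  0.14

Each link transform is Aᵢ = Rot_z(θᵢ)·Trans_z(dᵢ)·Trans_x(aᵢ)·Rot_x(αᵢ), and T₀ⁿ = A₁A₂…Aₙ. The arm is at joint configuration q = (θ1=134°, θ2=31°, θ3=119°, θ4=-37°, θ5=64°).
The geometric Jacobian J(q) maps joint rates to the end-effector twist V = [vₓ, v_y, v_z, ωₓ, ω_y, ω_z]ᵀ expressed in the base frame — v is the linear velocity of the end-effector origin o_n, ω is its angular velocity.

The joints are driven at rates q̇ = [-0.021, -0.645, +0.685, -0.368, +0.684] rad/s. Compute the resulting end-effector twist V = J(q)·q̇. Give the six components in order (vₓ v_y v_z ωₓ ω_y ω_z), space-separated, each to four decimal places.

o_n = [-0.8432, -0.2838, -0.9449]
J₁: ẑ×o_n = [0.2838, -0.8432, 0.0000], ω = ẑ
J2: z=[-0.7193, -0.6947, 0.0000] o=[-0.5071, 0.5251, 0.2300] → [0.8162, -0.8452, 0.3485, -0.7193, -0.6947, 0.0000]
J3: z=[-0.7193, -0.6947, 0.0000] o=[-1.0898, 0.3080, 0.0806] → [0.7124, -0.7377, 0.5971, -0.7193, -0.6947, 0.0000]
J4: z=[-0.7193, -0.6947, 0.0000] o=[-0.8010, 0.0090, -0.1594] → [0.5457, -0.5651, 0.1814, -0.7193, -0.6947, 0.0000]
J5: z=[-0.6394, 0.6622, -0.3907] o=[-0.6165, -0.1822, -0.7853] → [-0.1454, -0.0135, 0.2151, -0.6394, 0.6622, -0.3907]
V = J·q̇ = [-0.3447, 0.2562, 0.2646, -0.2014, 0.6808, -0.2883]

-0.3447 0.2562 0.2646 -0.2014 0.6808 -0.2883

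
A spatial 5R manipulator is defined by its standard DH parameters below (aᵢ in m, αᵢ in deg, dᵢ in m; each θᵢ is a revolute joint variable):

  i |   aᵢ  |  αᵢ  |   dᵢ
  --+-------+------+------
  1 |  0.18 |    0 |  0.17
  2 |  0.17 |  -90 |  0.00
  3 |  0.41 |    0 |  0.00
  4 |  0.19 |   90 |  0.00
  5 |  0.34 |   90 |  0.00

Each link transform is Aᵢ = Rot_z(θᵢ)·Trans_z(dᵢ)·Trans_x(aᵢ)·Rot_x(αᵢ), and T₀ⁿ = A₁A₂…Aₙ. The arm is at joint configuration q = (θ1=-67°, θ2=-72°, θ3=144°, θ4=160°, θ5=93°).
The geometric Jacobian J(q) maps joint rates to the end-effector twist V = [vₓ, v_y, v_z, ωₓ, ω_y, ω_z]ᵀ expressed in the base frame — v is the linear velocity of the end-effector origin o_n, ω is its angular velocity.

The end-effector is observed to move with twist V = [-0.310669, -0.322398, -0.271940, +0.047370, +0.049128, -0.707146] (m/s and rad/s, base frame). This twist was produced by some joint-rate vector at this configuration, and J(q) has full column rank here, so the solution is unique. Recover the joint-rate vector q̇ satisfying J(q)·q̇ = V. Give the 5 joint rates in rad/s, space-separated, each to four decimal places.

-0.1490 -0.6040 -0.7520 0.7460 0.0820

o_n = [0.3424, -0.3790, 0.0718]
J₁: ẑ×o_n = [0.3790, 0.3424, -0.0000], ω = ẑ
J2: z=[0.0000, 0.0000, 1.0000] o=[0.0703, -0.1657, 0.1700] → [0.2133, 0.2721, -0.0000, 0.0000, 0.0000, 1.0000]
J3: z=[0.6561, -0.7547, 0.0000] o=[-0.0580, -0.2772, 0.1700] → [0.0741, 0.0644, 0.2354, 0.6561, -0.7547, 0.0000]
J4: z=[0.6561, -0.7547, 0.0000] o=[0.1924, -0.0596, -0.0710] → [-0.1077, -0.0937, -0.0963, 0.6561, -0.7547, 0.0000]
J5: z=[0.6257, 0.5439, 0.5592] o=[0.1122, -0.1293, 0.0865] → [0.1316, 0.1380, -0.2815, 0.6257, 0.5439, 0.5592]
q̇ = J⁺·V = [-0.1490, -0.6040, -0.7520, 0.7460, 0.0820]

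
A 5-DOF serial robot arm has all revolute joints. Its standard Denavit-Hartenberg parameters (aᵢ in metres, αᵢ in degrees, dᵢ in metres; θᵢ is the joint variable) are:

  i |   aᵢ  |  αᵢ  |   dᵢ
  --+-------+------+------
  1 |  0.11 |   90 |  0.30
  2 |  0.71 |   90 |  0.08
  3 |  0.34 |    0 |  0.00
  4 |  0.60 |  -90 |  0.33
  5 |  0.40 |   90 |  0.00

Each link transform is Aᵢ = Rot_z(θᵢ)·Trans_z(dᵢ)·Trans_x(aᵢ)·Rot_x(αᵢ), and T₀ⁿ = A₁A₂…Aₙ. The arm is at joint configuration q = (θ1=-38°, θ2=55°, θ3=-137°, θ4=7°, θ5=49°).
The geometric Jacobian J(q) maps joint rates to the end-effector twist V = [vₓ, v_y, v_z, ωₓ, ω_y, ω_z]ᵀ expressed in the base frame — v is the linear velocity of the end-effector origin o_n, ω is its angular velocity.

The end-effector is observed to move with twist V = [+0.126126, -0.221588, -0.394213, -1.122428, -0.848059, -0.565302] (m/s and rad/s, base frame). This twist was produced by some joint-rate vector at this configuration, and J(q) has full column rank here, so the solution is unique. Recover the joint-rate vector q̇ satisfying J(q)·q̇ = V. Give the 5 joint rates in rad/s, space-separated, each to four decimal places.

-0.2570 0.9730 -0.5990 0.4790 -0.6010

o_n = [0.5630, 0.5912, 0.2077]
J₁: ẑ×o_n = [-0.5912, 0.5630, 0.0000], ω = ẑ
J2: z=[-0.6157, -0.7880, 0.0000] o=[0.0867, -0.0677, 0.3000] → [0.0727, -0.0568, -0.0303, -0.6157, -0.7880, 0.0000]
J3: z=[0.6455, -0.5043, -0.5736] o=[0.3583, -0.3815, 0.8816] → [0.8978, 0.3176, 0.7311, 0.6455, -0.5043, -0.5736]
J4: z=[0.6455, -0.5043, -0.5736] o=[0.3887, -0.1110, 0.6779] → [0.6399, 0.2035, 0.5412, 0.6455, -0.5043, -0.5736]
J5: z=[0.7420, 0.2360, 0.6275] o=[0.7104, 0.2210, 0.1727] → [-0.2241, -0.1184, 0.3095, 0.7420, 0.2360, 0.6275]
q̇ = J⁺·V = [-0.2570, 0.9730, -0.5990, 0.4790, -0.6010]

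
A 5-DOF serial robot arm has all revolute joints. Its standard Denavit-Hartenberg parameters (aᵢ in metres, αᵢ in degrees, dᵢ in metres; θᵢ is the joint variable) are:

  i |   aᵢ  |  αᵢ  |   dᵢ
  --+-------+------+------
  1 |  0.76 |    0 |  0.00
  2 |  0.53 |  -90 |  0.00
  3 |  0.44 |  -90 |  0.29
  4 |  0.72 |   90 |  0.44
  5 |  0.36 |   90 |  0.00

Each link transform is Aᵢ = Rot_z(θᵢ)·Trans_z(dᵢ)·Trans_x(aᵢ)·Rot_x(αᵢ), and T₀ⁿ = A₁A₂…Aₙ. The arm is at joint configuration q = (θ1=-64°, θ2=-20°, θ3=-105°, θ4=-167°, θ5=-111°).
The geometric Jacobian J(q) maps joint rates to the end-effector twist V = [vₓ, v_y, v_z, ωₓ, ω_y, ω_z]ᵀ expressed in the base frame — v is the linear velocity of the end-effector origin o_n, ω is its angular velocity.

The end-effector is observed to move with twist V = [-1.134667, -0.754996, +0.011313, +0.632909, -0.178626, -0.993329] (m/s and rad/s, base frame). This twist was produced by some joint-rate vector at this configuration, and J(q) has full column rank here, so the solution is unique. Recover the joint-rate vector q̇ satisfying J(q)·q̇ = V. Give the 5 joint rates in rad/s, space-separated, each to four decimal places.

-0.8730 -0.2150 0.4880 0.2600 -0.1260

o_n = [0.8234, -1.3008, -0.1043]
J₁: ẑ×o_n = [1.3008, 0.8234, -0.0000], ω = ẑ
J2: z=[0.0000, 0.0000, 1.0000] o=[0.3332, -0.6831, 0.0000] → [0.6177, 0.4902, -0.0000, 0.0000, 0.0000, 1.0000]
J3: z=[0.9945, 0.1045, 0.0000] o=[0.3886, -1.2102, 0.0000] → [-0.0109, 0.1037, -0.1355, 0.9945, 0.1045, 0.0000]
J4: z=[0.1010, -0.9606, 0.2588] o=[0.6651, -1.0666, 0.4250] → [0.5691, 0.0944, 0.1284, 0.1010, -0.9606, 0.2588]
J5: z=[-0.9629, -0.1598, -0.2173] o=[0.8896, -1.6529, -0.1388] → [0.0710, 0.0475, -0.3497, -0.9629, -0.1598, -0.2173]
q̇ = J⁺·V = [-0.8730, -0.2150, 0.4880, 0.2600, -0.1260]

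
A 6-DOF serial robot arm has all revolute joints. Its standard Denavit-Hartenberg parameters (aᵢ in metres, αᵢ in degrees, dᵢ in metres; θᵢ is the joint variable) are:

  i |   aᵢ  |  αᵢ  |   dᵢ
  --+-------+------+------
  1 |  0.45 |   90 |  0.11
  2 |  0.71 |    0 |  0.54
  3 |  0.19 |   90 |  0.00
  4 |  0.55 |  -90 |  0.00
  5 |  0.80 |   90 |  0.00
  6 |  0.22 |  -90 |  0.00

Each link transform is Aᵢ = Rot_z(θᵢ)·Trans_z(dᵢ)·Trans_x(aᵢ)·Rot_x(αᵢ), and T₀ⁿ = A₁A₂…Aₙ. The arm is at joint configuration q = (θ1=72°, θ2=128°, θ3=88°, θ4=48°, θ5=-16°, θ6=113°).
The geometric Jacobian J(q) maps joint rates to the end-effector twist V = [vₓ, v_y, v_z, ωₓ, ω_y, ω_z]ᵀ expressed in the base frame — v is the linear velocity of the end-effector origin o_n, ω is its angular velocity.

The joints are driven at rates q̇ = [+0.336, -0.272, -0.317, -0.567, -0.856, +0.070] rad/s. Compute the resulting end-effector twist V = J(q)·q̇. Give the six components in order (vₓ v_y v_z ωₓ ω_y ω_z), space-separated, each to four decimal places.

o_n = [1.2678, -1.2574, 0.3192]
J₁: ẑ×o_n = [1.2574, 1.2678, -0.0000], ω = ẑ
J2: z=[0.9511, -0.3090, 0.0000] o=[0.1391, 0.4280, 0.1100] → [-0.0647, -0.1990, -1.2541, 0.9511, -0.3090, 0.0000]
J3: z=[0.9511, -0.3090, 0.0000] o=[0.5176, -0.1546, 0.6695] → [0.1082, 0.3331, -0.8169, 0.9511, -0.3090, 0.0000]
J4: z=[-0.1816, -0.5590, 0.8090] o=[0.4701, -0.3008, 0.5578] → [0.9073, 0.6021, 0.6197, -0.1816, -0.5590, 0.8090]
J5: z=[0.8222, 0.3650, 0.4368] o=[0.7668, -0.7103, 0.3415] → [0.2309, 0.2372, -0.6327, 0.8222, 0.3650, 0.4368]
J6: z=[-0.3233, -0.3322, 0.8861] o=[1.1416, -1.4061, 0.2174] → [-0.1656, 0.1448, -0.0061, -0.3233, -0.3322, 0.8861]
V = J·q̇ = [-0.3179, -0.1597, 0.7899, -1.1836, 0.1633, -0.4346]

-0.3179 -0.1597 0.7899 -1.1836 0.1633 -0.4346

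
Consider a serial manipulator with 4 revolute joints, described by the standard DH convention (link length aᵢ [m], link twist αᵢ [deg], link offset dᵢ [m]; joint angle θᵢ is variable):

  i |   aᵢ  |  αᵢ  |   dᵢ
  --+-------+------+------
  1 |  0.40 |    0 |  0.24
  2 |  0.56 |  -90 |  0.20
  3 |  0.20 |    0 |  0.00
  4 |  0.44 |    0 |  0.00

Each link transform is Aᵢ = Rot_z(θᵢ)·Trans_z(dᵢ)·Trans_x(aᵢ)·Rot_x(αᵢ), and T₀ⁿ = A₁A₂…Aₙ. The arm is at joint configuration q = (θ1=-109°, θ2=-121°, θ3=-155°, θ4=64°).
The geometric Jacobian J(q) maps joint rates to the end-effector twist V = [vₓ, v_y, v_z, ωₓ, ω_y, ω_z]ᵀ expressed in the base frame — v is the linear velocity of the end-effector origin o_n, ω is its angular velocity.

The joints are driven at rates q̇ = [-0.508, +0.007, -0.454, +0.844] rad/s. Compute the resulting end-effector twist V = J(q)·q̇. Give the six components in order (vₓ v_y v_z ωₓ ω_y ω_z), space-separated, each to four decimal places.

-0.1353 0.2877 -0.0793 -0.2988 -0.2507 -0.5010

o_n = [-0.3687, -0.0940, 0.9645]
J₁: ẑ×o_n = [0.0940, -0.3687, 0.0000], ω = ẑ
J2: z=[0.0000, 0.0000, 1.0000] o=[-0.1302, -0.3782, 0.2400] → [-0.2842, -0.2385, 0.0000, 0.0000, 0.0000, 1.0000]
J3: z=[-0.7660, -0.6428, 0.0000] o=[-0.4902, 0.0508, 0.4400] → [-0.3371, 0.4018, 0.1889, -0.7660, -0.6428, 0.0000]
J4: z=[-0.7660, -0.6428, 0.0000] o=[-0.3737, -0.0881, 0.5245] → [-0.2828, 0.3370, 0.0077, -0.7660, -0.6428, 0.0000]
V = J·q̇ = [-0.1353, 0.2877, -0.0793, -0.2988, -0.2507, -0.5010]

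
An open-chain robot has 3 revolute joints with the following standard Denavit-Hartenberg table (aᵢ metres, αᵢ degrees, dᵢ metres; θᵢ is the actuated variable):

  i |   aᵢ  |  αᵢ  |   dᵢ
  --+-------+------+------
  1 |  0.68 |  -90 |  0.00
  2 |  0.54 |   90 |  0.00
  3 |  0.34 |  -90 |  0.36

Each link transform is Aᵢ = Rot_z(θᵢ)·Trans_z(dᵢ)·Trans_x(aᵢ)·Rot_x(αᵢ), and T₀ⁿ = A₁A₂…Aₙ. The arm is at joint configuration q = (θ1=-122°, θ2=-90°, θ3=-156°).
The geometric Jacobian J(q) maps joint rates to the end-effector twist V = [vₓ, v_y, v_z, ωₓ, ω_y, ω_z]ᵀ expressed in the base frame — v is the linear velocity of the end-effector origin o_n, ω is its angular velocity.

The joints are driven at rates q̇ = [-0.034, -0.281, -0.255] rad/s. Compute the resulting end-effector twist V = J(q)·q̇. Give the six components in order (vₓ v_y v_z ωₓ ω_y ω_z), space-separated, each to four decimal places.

o_n = [-0.2869, -0.1981, 0.2294]
J₁: ẑ×o_n = [0.1981, -0.2869, 0.0000], ω = ẑ
J2: z=[0.8480, -0.5299, 0.0000] o=[-0.3603, -0.5767, 0.0000] → [-0.1216, -0.1945, 0.3600, 0.8480, -0.5299, 0.0000]
J3: z=[0.5299, 0.8480, 0.0000] o=[-0.3603, -0.5767, 0.5400] → [-0.2634, 0.1646, 0.1383, 0.5299, 0.8480, 0.0000]
V = J·q̇ = [0.0946, 0.0224, -0.1364, -0.3734, -0.0673, -0.0340]

0.0946 0.0224 -0.1364 -0.3734 -0.0673 -0.0340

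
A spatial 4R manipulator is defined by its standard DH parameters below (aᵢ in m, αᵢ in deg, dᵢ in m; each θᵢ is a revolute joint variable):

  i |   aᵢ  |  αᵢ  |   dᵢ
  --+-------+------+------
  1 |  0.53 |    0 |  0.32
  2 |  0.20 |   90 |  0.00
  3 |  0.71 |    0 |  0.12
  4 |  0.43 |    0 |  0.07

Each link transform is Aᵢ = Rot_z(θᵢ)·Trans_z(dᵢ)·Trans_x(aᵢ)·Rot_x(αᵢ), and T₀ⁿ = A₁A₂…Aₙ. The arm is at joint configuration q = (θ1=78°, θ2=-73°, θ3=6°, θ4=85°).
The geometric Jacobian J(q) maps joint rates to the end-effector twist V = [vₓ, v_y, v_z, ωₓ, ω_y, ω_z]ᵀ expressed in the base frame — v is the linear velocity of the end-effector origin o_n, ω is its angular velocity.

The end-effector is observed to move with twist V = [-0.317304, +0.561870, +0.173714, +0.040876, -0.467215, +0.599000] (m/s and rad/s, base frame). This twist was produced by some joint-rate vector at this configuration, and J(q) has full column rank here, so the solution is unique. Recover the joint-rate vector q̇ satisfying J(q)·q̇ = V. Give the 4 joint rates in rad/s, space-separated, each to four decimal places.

0.3170 0.2820 0.2510 0.2180

o_n = [1.0219, 0.4075, 0.8241]
J₁: ẑ×o_n = [-0.4075, 1.0219, 0.0000], ω = ẑ
J2: z=[0.0000, 0.0000, 1.0000] o=[0.1102, 0.5184, 0.3200] → [0.1110, 0.9117, -0.0000, 0.0000, 0.0000, 1.0000]
J3: z=[0.0872, -0.9962, 0.0000] o=[0.3094, 0.5358, 0.3200] → [-0.5022, -0.0439, 0.6986, 0.0872, -0.9962, 0.0000]
J4: z=[0.0872, -0.9962, 0.0000] o=[1.0233, 0.4778, 0.3942] → [-0.4283, -0.0375, -0.0075, 0.0872, -0.9962, 0.0000]
q̇ = J⁺·V = [0.3170, 0.2820, 0.2510, 0.2180]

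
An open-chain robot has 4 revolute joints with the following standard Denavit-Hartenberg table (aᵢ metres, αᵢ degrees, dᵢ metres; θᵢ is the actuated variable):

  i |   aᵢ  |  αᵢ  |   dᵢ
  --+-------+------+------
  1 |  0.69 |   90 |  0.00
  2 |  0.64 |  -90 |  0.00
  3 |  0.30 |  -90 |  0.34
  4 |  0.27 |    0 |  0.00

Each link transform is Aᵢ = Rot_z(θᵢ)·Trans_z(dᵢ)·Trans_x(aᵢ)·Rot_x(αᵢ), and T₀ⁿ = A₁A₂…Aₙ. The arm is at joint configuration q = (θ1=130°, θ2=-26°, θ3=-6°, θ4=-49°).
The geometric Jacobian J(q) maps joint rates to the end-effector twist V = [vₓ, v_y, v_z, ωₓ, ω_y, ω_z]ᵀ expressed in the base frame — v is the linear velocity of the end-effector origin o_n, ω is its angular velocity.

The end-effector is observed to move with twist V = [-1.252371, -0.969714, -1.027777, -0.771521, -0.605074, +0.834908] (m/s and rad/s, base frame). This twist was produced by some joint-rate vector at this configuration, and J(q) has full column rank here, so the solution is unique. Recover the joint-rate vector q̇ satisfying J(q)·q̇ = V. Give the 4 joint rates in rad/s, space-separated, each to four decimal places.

o_n = [-1.2024, 1.5106, 0.0002]
J₁: ẑ×o_n = [-1.5106, -1.2024, 0.0000], ω = ẑ
J2: z=[0.7660, 0.6428, 0.0000] o=[-0.4435, 0.5286, 0.0000] → [0.0001, -0.0001, 1.2401, 0.7660, 0.6428, 0.0000]
J3: z=[-0.2818, 0.3358, 0.8988] o=[-0.8133, 0.9692, -0.2806] → [-0.3923, -0.2707, -0.0219, -0.2818, 0.3358, 0.8988]
J4: z=[-0.8222, -0.5673, -0.0458] o=[-1.0574, 1.3090, -0.1058] → [-0.0509, 0.0937, -0.2480, -0.8222, -0.5673, -0.0458]
q̇ = J⁺·V = [0.8140, -0.7900, 0.0330, 0.1910]

0.8140 -0.7900 0.0330 0.1910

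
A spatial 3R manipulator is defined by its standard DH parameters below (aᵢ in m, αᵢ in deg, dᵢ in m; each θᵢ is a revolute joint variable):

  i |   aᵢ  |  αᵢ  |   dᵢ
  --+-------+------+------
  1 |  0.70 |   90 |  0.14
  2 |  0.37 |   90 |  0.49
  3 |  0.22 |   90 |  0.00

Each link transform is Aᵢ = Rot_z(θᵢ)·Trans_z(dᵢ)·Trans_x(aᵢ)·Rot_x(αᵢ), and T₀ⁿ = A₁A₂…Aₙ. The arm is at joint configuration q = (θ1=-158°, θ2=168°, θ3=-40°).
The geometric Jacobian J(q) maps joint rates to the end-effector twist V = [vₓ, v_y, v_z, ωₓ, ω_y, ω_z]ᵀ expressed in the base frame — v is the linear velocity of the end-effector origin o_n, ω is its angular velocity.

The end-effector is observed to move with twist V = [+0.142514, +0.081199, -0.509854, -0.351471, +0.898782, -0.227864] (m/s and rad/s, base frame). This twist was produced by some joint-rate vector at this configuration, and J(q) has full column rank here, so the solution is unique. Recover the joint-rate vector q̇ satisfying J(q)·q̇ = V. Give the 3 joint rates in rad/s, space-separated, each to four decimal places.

-0.1770 0.9650 -0.0520

o_n = [-0.2912, 0.2583, 0.2520]
J₁: ẑ×o_n = [-0.2583, -0.2912, 0.0000], ω = ẑ
J2: z=[-0.3746, 0.9272, 0.0000] o=[-0.6490, -0.2622, 0.1400] → [0.1038, 0.0419, -0.5268, -0.3746, 0.9272, 0.0000]
J3: z=[-0.1928, -0.0779, 0.9781] o=[-0.4970, 0.3277, 0.2169] → [0.0651, 0.2081, 0.0294, -0.1928, -0.0779, 0.9781]
q̇ = J⁺·V = [-0.1770, 0.9650, -0.0520]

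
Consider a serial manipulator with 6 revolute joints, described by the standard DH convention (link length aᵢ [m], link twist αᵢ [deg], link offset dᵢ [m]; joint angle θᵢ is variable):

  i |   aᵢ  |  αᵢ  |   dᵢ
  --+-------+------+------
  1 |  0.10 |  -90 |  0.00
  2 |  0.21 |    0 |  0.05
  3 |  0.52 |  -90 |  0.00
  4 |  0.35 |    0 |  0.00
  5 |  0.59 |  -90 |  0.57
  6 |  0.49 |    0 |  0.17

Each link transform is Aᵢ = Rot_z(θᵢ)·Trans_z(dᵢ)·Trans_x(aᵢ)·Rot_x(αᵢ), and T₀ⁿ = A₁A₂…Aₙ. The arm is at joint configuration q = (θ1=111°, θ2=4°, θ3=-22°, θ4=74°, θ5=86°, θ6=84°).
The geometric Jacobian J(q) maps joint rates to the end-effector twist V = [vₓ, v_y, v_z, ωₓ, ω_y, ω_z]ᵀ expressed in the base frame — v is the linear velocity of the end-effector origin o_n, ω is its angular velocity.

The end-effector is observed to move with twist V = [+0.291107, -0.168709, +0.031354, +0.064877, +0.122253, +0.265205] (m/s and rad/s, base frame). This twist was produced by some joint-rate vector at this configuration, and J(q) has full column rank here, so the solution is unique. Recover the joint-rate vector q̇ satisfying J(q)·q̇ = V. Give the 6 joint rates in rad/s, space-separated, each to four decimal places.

o_n = [0.2180, 0.3975, -0.1070]
J₁: ẑ×o_n = [-0.3975, 0.2180, 0.0000], ω = ẑ
J2: z=[-0.9336, -0.3584, 0.0000] o=[-0.0358, 0.0934, 0.0000] → [0.0383, -0.0998, -0.1930, -0.9336, -0.3584, 0.0000]
J3: z=[-0.9336, -0.3584, 0.0000] o=[-0.1576, 0.2710, -0.0146] → [0.0331, -0.0862, 0.0165, -0.9336, -0.3584, 0.0000]
J4: z=[-0.1107, 0.2885, -0.9511] o=[-0.3348, 0.7327, 0.1460] → [-0.3918, -0.5538, -0.1224, -0.1107, 0.2885, -0.9511]
J5: z=[-0.1107, 0.2885, -0.9511] o=[-0.0536, 0.9389, 0.1759] → [-0.5965, -0.2897, -0.0184, -0.1107, 0.2885, -0.9511]
J6: z=[-0.7607, -0.6404, -0.1057] o=[0.2606, 0.6834, -0.5376] → [-0.3060, 0.3321, 0.1902, -0.7607, -0.6404, -0.1057]
q̇ = J⁺·V = [0.0380, -0.6360, 0.9620, 0.2270, -0.4150, -0.4580]

0.0380 -0.6360 0.9620 0.2270 -0.4150 -0.4580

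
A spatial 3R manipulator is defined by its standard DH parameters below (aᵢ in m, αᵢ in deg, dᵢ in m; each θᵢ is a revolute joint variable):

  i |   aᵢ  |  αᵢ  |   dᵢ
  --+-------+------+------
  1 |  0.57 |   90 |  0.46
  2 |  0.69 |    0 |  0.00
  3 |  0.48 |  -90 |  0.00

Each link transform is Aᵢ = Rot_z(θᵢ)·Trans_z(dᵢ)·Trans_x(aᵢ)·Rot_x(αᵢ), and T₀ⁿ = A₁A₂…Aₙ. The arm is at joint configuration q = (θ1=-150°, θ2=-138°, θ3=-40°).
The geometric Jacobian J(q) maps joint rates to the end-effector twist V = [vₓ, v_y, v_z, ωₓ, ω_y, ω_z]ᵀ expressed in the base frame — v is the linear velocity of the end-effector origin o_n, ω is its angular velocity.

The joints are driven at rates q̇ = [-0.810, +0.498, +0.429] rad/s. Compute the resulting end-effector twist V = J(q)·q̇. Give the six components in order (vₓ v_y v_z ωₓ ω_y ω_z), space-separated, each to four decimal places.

-0.0415 -0.4191 -0.7000 -0.4635 0.8028 -0.8100

o_n = [0.3659, 0.2112, -0.0185]
J₁: ẑ×o_n = [-0.2112, 0.3659, 0.0000], ω = ẑ
J2: z=[-0.5000, 0.8660, 0.0000] o=[-0.4936, -0.2850, 0.4600] → [-0.4144, -0.2392, -0.9925, -0.5000, 0.8660, 0.0000]
J3: z=[-0.5000, 0.8660, 0.0000] o=[-0.0496, -0.0286, -0.0017] → [-0.0145, -0.0084, -0.4797, -0.5000, 0.8660, 0.0000]
V = J·q̇ = [-0.0415, -0.4191, -0.7000, -0.4635, 0.8028, -0.8100]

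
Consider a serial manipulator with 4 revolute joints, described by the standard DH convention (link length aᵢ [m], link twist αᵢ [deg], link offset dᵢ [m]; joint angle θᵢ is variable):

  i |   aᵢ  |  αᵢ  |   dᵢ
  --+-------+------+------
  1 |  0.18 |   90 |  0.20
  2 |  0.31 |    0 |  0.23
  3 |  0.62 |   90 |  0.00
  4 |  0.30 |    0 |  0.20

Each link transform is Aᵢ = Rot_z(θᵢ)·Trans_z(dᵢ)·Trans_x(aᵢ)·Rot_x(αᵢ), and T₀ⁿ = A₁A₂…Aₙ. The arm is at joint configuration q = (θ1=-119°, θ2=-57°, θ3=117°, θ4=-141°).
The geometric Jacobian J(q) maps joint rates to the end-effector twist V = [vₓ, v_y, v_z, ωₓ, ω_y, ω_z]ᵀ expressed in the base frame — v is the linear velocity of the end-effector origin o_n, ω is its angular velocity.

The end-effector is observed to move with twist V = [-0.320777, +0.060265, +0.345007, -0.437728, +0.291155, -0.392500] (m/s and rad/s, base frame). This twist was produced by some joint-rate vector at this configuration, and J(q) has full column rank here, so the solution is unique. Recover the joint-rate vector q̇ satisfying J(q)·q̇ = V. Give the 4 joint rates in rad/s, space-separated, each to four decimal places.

-0.4170 0.9530 -0.4290 -0.0490

o_n = [-0.3829, -0.6058, 0.1750]
J₁: ẑ×o_n = [0.6058, -0.3829, 0.0000], ω = ẑ
J2: z=[-0.8746, 0.4848, 0.0000] o=[-0.0873, -0.1574, 0.2000] → [-0.0121, -0.0218, 0.5355, -0.8746, 0.4848, 0.0000]
J3: z=[-0.8746, 0.4848, 0.0000] o=[-0.3703, -0.1936, -0.0600] → [0.1139, 0.2056, 0.3666, -0.8746, 0.4848, 0.0000]
J4: z=[-0.4199, -0.7574, -0.5000] o=[-0.5206, -0.4647, 0.4769] → [0.1581, -0.1956, 0.1635, -0.4199, -0.7574, -0.5000]
q̇ = J⁺·V = [-0.4170, 0.9530, -0.4290, -0.0490]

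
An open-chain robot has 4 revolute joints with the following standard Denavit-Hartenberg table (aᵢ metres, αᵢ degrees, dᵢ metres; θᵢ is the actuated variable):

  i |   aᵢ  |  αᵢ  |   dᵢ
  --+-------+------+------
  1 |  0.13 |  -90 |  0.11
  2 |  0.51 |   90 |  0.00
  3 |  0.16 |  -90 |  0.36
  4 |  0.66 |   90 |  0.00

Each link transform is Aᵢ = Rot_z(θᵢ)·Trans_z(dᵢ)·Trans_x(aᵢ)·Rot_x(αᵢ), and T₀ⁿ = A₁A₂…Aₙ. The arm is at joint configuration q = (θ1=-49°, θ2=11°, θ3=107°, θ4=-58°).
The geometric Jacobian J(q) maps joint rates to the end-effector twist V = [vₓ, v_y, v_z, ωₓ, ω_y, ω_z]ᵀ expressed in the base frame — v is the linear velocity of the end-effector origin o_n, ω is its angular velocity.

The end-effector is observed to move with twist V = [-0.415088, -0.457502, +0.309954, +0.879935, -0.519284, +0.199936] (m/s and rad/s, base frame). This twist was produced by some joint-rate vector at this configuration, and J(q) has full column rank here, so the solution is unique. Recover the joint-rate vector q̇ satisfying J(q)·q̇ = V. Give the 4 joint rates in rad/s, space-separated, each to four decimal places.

o_n = [0.8008, -0.1782, 0.9439]
J₁: ẑ×o_n = [0.1782, 0.8008, -0.0000], ω = ẑ
J2: z=[0.7547, 0.6561, 0.0000] o=[0.0853, -0.0981, 0.1100] → [0.5471, -0.6294, -0.5298, 0.7547, 0.6561, 0.0000]
J3: z=[0.1252, -0.1440, 0.9816] o=[0.4137, -0.4759, 0.0127] → [-0.4264, 0.2634, 0.0930, 0.1252, -0.1440, 0.9816]
J4: z=[-0.8365, 0.5167, 0.1825] o=[0.5441, -0.3927, 0.3750] → [0.2548, 0.5228, -0.3121, -0.8365, 0.5167, 0.1825]
q̇ = J⁺·V = [-0.0650, 0.0480, 0.4450, -0.9420]

-0.0650 0.0480 0.4450 -0.9420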